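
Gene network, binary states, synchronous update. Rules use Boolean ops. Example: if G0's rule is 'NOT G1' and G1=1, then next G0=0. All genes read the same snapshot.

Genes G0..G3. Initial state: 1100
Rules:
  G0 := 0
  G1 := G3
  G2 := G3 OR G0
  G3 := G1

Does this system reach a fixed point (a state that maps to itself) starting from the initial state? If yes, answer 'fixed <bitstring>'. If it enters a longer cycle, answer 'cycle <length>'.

Step 0: 1100
Step 1: G0=0(const) G1=G3=0 G2=G3|G0=0|1=1 G3=G1=1 -> 0011
Step 2: G0=0(const) G1=G3=1 G2=G3|G0=1|0=1 G3=G1=0 -> 0110
Step 3: G0=0(const) G1=G3=0 G2=G3|G0=0|0=0 G3=G1=1 -> 0001
Step 4: G0=0(const) G1=G3=1 G2=G3|G0=1|0=1 G3=G1=0 -> 0110
Cycle of length 2 starting at step 2 -> no fixed point

Answer: cycle 2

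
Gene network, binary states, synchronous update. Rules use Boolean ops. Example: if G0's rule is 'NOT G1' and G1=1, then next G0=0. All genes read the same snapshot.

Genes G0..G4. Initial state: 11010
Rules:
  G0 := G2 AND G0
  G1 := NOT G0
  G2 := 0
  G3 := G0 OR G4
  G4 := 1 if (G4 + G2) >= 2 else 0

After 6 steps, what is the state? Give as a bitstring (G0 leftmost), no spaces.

Step 1: G0=G2&G0=0&1=0 G1=NOT G0=NOT 1=0 G2=0(const) G3=G0|G4=1|0=1 G4=(0+0>=2)=0 -> 00010
Step 2: G0=G2&G0=0&0=0 G1=NOT G0=NOT 0=1 G2=0(const) G3=G0|G4=0|0=0 G4=(0+0>=2)=0 -> 01000
Step 3: G0=G2&G0=0&0=0 G1=NOT G0=NOT 0=1 G2=0(const) G3=G0|G4=0|0=0 G4=(0+0>=2)=0 -> 01000
Step 4: G0=G2&G0=0&0=0 G1=NOT G0=NOT 0=1 G2=0(const) G3=G0|G4=0|0=0 G4=(0+0>=2)=0 -> 01000
Step 5: G0=G2&G0=0&0=0 G1=NOT G0=NOT 0=1 G2=0(const) G3=G0|G4=0|0=0 G4=(0+0>=2)=0 -> 01000
Step 6: G0=G2&G0=0&0=0 G1=NOT G0=NOT 0=1 G2=0(const) G3=G0|G4=0|0=0 G4=(0+0>=2)=0 -> 01000

01000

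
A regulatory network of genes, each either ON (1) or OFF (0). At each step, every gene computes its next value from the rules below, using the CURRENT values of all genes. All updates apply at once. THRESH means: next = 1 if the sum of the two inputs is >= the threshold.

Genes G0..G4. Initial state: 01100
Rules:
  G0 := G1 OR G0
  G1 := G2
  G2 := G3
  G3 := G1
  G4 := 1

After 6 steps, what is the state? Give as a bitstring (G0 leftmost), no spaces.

Step 1: G0=G1|G0=1|0=1 G1=G2=1 G2=G3=0 G3=G1=1 G4=1(const) -> 11011
Step 2: G0=G1|G0=1|1=1 G1=G2=0 G2=G3=1 G3=G1=1 G4=1(const) -> 10111
Step 3: G0=G1|G0=0|1=1 G1=G2=1 G2=G3=1 G3=G1=0 G4=1(const) -> 11101
Step 4: G0=G1|G0=1|1=1 G1=G2=1 G2=G3=0 G3=G1=1 G4=1(const) -> 11011
Step 5: G0=G1|G0=1|1=1 G1=G2=0 G2=G3=1 G3=G1=1 G4=1(const) -> 10111
Step 6: G0=G1|G0=0|1=1 G1=G2=1 G2=G3=1 G3=G1=0 G4=1(const) -> 11101

11101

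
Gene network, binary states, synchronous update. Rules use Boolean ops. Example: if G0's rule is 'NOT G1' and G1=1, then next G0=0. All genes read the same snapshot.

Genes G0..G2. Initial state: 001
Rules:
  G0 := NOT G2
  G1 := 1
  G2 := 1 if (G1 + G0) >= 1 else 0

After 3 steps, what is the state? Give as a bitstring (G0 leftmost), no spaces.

Step 1: G0=NOT G2=NOT 1=0 G1=1(const) G2=(0+0>=1)=0 -> 010
Step 2: G0=NOT G2=NOT 0=1 G1=1(const) G2=(1+0>=1)=1 -> 111
Step 3: G0=NOT G2=NOT 1=0 G1=1(const) G2=(1+1>=1)=1 -> 011

011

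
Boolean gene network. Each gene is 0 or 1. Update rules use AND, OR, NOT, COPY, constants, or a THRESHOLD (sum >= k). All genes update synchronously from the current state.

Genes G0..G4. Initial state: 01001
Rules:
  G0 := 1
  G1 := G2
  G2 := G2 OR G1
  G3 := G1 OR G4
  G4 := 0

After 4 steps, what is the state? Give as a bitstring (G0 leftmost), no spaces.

Step 1: G0=1(const) G1=G2=0 G2=G2|G1=0|1=1 G3=G1|G4=1|1=1 G4=0(const) -> 10110
Step 2: G0=1(const) G1=G2=1 G2=G2|G1=1|0=1 G3=G1|G4=0|0=0 G4=0(const) -> 11100
Step 3: G0=1(const) G1=G2=1 G2=G2|G1=1|1=1 G3=G1|G4=1|0=1 G4=0(const) -> 11110
Step 4: G0=1(const) G1=G2=1 G2=G2|G1=1|1=1 G3=G1|G4=1|0=1 G4=0(const) -> 11110

11110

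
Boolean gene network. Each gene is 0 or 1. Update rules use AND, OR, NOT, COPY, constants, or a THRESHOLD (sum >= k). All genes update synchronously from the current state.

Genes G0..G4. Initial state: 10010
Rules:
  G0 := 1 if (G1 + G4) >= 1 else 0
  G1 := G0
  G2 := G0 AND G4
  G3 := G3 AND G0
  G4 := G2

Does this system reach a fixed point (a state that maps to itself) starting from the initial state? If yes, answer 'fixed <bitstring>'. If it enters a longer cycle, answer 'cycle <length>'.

Step 0: 10010
Step 1: G0=(0+0>=1)=0 G1=G0=1 G2=G0&G4=1&0=0 G3=G3&G0=1&1=1 G4=G2=0 -> 01010
Step 2: G0=(1+0>=1)=1 G1=G0=0 G2=G0&G4=0&0=0 G3=G3&G0=1&0=0 G4=G2=0 -> 10000
Step 3: G0=(0+0>=1)=0 G1=G0=1 G2=G0&G4=1&0=0 G3=G3&G0=0&1=0 G4=G2=0 -> 01000
Step 4: G0=(1+0>=1)=1 G1=G0=0 G2=G0&G4=0&0=0 G3=G3&G0=0&0=0 G4=G2=0 -> 10000
Cycle of length 2 starting at step 2 -> no fixed point

Answer: cycle 2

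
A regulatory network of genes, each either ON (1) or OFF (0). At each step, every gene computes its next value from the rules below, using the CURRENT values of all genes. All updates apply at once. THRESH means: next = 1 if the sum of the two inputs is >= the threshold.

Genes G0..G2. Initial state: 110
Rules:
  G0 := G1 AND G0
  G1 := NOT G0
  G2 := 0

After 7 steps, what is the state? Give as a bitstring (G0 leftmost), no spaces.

Step 1: G0=G1&G0=1&1=1 G1=NOT G0=NOT 1=0 G2=0(const) -> 100
Step 2: G0=G1&G0=0&1=0 G1=NOT G0=NOT 1=0 G2=0(const) -> 000
Step 3: G0=G1&G0=0&0=0 G1=NOT G0=NOT 0=1 G2=0(const) -> 010
Step 4: G0=G1&G0=1&0=0 G1=NOT G0=NOT 0=1 G2=0(const) -> 010
Step 5: G0=G1&G0=1&0=0 G1=NOT G0=NOT 0=1 G2=0(const) -> 010
Step 6: G0=G1&G0=1&0=0 G1=NOT G0=NOT 0=1 G2=0(const) -> 010
Step 7: G0=G1&G0=1&0=0 G1=NOT G0=NOT 0=1 G2=0(const) -> 010

010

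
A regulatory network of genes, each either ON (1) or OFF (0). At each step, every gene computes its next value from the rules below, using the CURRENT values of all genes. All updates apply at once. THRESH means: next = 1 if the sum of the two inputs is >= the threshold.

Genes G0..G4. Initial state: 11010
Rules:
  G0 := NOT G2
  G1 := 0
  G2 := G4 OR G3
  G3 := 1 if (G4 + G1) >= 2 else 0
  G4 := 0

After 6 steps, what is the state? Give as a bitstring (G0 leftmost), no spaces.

Step 1: G0=NOT G2=NOT 0=1 G1=0(const) G2=G4|G3=0|1=1 G3=(0+1>=2)=0 G4=0(const) -> 10100
Step 2: G0=NOT G2=NOT 1=0 G1=0(const) G2=G4|G3=0|0=0 G3=(0+0>=2)=0 G4=0(const) -> 00000
Step 3: G0=NOT G2=NOT 0=1 G1=0(const) G2=G4|G3=0|0=0 G3=(0+0>=2)=0 G4=0(const) -> 10000
Step 4: G0=NOT G2=NOT 0=1 G1=0(const) G2=G4|G3=0|0=0 G3=(0+0>=2)=0 G4=0(const) -> 10000
Step 5: G0=NOT G2=NOT 0=1 G1=0(const) G2=G4|G3=0|0=0 G3=(0+0>=2)=0 G4=0(const) -> 10000
Step 6: G0=NOT G2=NOT 0=1 G1=0(const) G2=G4|G3=0|0=0 G3=(0+0>=2)=0 G4=0(const) -> 10000

10000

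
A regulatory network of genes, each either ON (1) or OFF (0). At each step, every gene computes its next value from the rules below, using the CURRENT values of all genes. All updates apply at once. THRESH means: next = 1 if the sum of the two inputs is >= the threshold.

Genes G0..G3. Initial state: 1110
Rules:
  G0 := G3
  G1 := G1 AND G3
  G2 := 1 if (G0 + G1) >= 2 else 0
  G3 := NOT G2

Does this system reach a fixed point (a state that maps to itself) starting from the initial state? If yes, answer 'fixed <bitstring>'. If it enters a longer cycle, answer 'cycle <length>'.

Answer: fixed 1001

Derivation:
Step 0: 1110
Step 1: G0=G3=0 G1=G1&G3=1&0=0 G2=(1+1>=2)=1 G3=NOT G2=NOT 1=0 -> 0010
Step 2: G0=G3=0 G1=G1&G3=0&0=0 G2=(0+0>=2)=0 G3=NOT G2=NOT 1=0 -> 0000
Step 3: G0=G3=0 G1=G1&G3=0&0=0 G2=(0+0>=2)=0 G3=NOT G2=NOT 0=1 -> 0001
Step 4: G0=G3=1 G1=G1&G3=0&1=0 G2=(0+0>=2)=0 G3=NOT G2=NOT 0=1 -> 1001
Step 5: G0=G3=1 G1=G1&G3=0&1=0 G2=(1+0>=2)=0 G3=NOT G2=NOT 0=1 -> 1001
Fixed point reached at step 4: 1001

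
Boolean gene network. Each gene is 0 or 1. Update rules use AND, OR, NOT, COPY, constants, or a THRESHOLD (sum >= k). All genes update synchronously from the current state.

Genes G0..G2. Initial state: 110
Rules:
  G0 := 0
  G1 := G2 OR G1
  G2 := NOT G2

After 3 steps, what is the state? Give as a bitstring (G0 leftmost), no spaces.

Step 1: G0=0(const) G1=G2|G1=0|1=1 G2=NOT G2=NOT 0=1 -> 011
Step 2: G0=0(const) G1=G2|G1=1|1=1 G2=NOT G2=NOT 1=0 -> 010
Step 3: G0=0(const) G1=G2|G1=0|1=1 G2=NOT G2=NOT 0=1 -> 011

011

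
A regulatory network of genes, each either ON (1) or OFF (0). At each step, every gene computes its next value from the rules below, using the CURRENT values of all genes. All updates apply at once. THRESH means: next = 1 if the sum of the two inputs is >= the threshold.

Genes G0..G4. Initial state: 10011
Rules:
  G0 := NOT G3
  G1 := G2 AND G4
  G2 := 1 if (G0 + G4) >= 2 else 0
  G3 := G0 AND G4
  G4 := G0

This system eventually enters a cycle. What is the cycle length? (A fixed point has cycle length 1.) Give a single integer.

Step 0: 10011
Step 1: G0=NOT G3=NOT 1=0 G1=G2&G4=0&1=0 G2=(1+1>=2)=1 G3=G0&G4=1&1=1 G4=G0=1 -> 00111
Step 2: G0=NOT G3=NOT 1=0 G1=G2&G4=1&1=1 G2=(0+1>=2)=0 G3=G0&G4=0&1=0 G4=G0=0 -> 01000
Step 3: G0=NOT G3=NOT 0=1 G1=G2&G4=0&0=0 G2=(0+0>=2)=0 G3=G0&G4=0&0=0 G4=G0=0 -> 10000
Step 4: G0=NOT G3=NOT 0=1 G1=G2&G4=0&0=0 G2=(1+0>=2)=0 G3=G0&G4=1&0=0 G4=G0=1 -> 10001
Step 5: G0=NOT G3=NOT 0=1 G1=G2&G4=0&1=0 G2=(1+1>=2)=1 G3=G0&G4=1&1=1 G4=G0=1 -> 10111
Step 6: G0=NOT G3=NOT 1=0 G1=G2&G4=1&1=1 G2=(1+1>=2)=1 G3=G0&G4=1&1=1 G4=G0=1 -> 01111
Step 7: G0=NOT G3=NOT 1=0 G1=G2&G4=1&1=1 G2=(0+1>=2)=0 G3=G0&G4=0&1=0 G4=G0=0 -> 01000
State from step 7 equals state from step 2 -> cycle length 5

Answer: 5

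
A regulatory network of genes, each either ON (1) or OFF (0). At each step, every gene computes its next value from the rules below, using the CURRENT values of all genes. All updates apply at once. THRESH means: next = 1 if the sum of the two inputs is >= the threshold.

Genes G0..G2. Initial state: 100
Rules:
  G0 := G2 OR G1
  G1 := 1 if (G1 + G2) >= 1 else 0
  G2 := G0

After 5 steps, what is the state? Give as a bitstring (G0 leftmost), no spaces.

Step 1: G0=G2|G1=0|0=0 G1=(0+0>=1)=0 G2=G0=1 -> 001
Step 2: G0=G2|G1=1|0=1 G1=(0+1>=1)=1 G2=G0=0 -> 110
Step 3: G0=G2|G1=0|1=1 G1=(1+0>=1)=1 G2=G0=1 -> 111
Step 4: G0=G2|G1=1|1=1 G1=(1+1>=1)=1 G2=G0=1 -> 111
Step 5: G0=G2|G1=1|1=1 G1=(1+1>=1)=1 G2=G0=1 -> 111

111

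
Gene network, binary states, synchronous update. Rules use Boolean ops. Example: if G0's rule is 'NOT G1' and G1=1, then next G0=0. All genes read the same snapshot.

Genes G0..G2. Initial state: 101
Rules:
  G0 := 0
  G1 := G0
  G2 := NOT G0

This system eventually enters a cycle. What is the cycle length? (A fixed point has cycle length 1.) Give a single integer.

Step 0: 101
Step 1: G0=0(const) G1=G0=1 G2=NOT G0=NOT 1=0 -> 010
Step 2: G0=0(const) G1=G0=0 G2=NOT G0=NOT 0=1 -> 001
Step 3: G0=0(const) G1=G0=0 G2=NOT G0=NOT 0=1 -> 001
State from step 3 equals state from step 2 -> cycle length 1

Answer: 1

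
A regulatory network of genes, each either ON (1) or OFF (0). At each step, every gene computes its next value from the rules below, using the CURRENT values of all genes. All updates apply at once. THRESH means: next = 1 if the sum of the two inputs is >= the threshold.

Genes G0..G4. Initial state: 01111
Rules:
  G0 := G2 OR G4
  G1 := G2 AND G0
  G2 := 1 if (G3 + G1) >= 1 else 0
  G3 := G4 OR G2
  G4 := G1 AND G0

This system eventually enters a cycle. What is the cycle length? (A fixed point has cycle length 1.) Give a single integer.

Step 0: 01111
Step 1: G0=G2|G4=1|1=1 G1=G2&G0=1&0=0 G2=(1+1>=1)=1 G3=G4|G2=1|1=1 G4=G1&G0=1&0=0 -> 10110
Step 2: G0=G2|G4=1|0=1 G1=G2&G0=1&1=1 G2=(1+0>=1)=1 G3=G4|G2=0|1=1 G4=G1&G0=0&1=0 -> 11110
Step 3: G0=G2|G4=1|0=1 G1=G2&G0=1&1=1 G2=(1+1>=1)=1 G3=G4|G2=0|1=1 G4=G1&G0=1&1=1 -> 11111
Step 4: G0=G2|G4=1|1=1 G1=G2&G0=1&1=1 G2=(1+1>=1)=1 G3=G4|G2=1|1=1 G4=G1&G0=1&1=1 -> 11111
State from step 4 equals state from step 3 -> cycle length 1

Answer: 1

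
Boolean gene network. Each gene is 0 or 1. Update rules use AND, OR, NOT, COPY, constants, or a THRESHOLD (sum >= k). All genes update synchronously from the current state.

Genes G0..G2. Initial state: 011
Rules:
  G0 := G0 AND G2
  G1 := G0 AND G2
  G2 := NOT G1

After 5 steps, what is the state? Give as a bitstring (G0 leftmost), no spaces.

Step 1: G0=G0&G2=0&1=0 G1=G0&G2=0&1=0 G2=NOT G1=NOT 1=0 -> 000
Step 2: G0=G0&G2=0&0=0 G1=G0&G2=0&0=0 G2=NOT G1=NOT 0=1 -> 001
Step 3: G0=G0&G2=0&1=0 G1=G0&G2=0&1=0 G2=NOT G1=NOT 0=1 -> 001
Step 4: G0=G0&G2=0&1=0 G1=G0&G2=0&1=0 G2=NOT G1=NOT 0=1 -> 001
Step 5: G0=G0&G2=0&1=0 G1=G0&G2=0&1=0 G2=NOT G1=NOT 0=1 -> 001

001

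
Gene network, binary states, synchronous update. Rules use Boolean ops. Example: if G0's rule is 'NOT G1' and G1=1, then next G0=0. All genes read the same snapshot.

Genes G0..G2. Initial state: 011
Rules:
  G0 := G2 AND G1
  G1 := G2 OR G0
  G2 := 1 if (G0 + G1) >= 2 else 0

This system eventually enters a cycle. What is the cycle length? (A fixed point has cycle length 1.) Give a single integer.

Answer: 2

Derivation:
Step 0: 011
Step 1: G0=G2&G1=1&1=1 G1=G2|G0=1|0=1 G2=(0+1>=2)=0 -> 110
Step 2: G0=G2&G1=0&1=0 G1=G2|G0=0|1=1 G2=(1+1>=2)=1 -> 011
State from step 2 equals state from step 0 -> cycle length 2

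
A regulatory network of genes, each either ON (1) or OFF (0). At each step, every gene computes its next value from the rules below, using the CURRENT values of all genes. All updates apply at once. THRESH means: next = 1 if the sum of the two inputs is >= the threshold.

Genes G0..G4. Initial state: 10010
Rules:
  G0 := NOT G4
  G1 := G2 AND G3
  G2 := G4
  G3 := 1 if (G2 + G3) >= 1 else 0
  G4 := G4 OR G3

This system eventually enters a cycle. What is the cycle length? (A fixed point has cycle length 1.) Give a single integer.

Step 0: 10010
Step 1: G0=NOT G4=NOT 0=1 G1=G2&G3=0&1=0 G2=G4=0 G3=(0+1>=1)=1 G4=G4|G3=0|1=1 -> 10011
Step 2: G0=NOT G4=NOT 1=0 G1=G2&G3=0&1=0 G2=G4=1 G3=(0+1>=1)=1 G4=G4|G3=1|1=1 -> 00111
Step 3: G0=NOT G4=NOT 1=0 G1=G2&G3=1&1=1 G2=G4=1 G3=(1+1>=1)=1 G4=G4|G3=1|1=1 -> 01111
Step 4: G0=NOT G4=NOT 1=0 G1=G2&G3=1&1=1 G2=G4=1 G3=(1+1>=1)=1 G4=G4|G3=1|1=1 -> 01111
State from step 4 equals state from step 3 -> cycle length 1

Answer: 1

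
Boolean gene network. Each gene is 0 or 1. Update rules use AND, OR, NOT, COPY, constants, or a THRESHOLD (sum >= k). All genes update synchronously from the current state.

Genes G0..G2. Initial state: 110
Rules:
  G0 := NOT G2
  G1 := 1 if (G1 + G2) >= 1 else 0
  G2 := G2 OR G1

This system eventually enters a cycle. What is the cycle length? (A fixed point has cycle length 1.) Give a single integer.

Answer: 1

Derivation:
Step 0: 110
Step 1: G0=NOT G2=NOT 0=1 G1=(1+0>=1)=1 G2=G2|G1=0|1=1 -> 111
Step 2: G0=NOT G2=NOT 1=0 G1=(1+1>=1)=1 G2=G2|G1=1|1=1 -> 011
Step 3: G0=NOT G2=NOT 1=0 G1=(1+1>=1)=1 G2=G2|G1=1|1=1 -> 011
State from step 3 equals state from step 2 -> cycle length 1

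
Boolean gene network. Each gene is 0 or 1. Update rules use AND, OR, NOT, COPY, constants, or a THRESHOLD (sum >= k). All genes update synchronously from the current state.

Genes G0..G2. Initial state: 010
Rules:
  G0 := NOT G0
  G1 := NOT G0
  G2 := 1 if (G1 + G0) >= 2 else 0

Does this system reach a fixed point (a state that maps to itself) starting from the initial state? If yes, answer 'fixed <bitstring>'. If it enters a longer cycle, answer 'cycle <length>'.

Answer: cycle 2

Derivation:
Step 0: 010
Step 1: G0=NOT G0=NOT 0=1 G1=NOT G0=NOT 0=1 G2=(1+0>=2)=0 -> 110
Step 2: G0=NOT G0=NOT 1=0 G1=NOT G0=NOT 1=0 G2=(1+1>=2)=1 -> 001
Step 3: G0=NOT G0=NOT 0=1 G1=NOT G0=NOT 0=1 G2=(0+0>=2)=0 -> 110
Cycle of length 2 starting at step 1 -> no fixed point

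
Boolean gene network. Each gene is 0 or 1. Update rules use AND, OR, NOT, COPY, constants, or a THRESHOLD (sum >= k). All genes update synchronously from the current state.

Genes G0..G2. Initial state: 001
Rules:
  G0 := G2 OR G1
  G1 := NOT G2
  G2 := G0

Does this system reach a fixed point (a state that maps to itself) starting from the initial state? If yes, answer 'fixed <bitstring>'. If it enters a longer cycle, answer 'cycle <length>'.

Step 0: 001
Step 1: G0=G2|G1=1|0=1 G1=NOT G2=NOT 1=0 G2=G0=0 -> 100
Step 2: G0=G2|G1=0|0=0 G1=NOT G2=NOT 0=1 G2=G0=1 -> 011
Step 3: G0=G2|G1=1|1=1 G1=NOT G2=NOT 1=0 G2=G0=0 -> 100
Cycle of length 2 starting at step 1 -> no fixed point

Answer: cycle 2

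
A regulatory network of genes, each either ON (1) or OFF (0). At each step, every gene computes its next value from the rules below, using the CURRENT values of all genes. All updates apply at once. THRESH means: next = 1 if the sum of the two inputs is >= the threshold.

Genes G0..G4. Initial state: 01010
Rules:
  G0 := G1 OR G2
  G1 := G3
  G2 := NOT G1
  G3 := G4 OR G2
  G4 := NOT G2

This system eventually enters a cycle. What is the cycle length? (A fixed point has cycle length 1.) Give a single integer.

Answer: 4

Derivation:
Step 0: 01010
Step 1: G0=G1|G2=1|0=1 G1=G3=1 G2=NOT G1=NOT 1=0 G3=G4|G2=0|0=0 G4=NOT G2=NOT 0=1 -> 11001
Step 2: G0=G1|G2=1|0=1 G1=G3=0 G2=NOT G1=NOT 1=0 G3=G4|G2=1|0=1 G4=NOT G2=NOT 0=1 -> 10011
Step 3: G0=G1|G2=0|0=0 G1=G3=1 G2=NOT G1=NOT 0=1 G3=G4|G2=1|0=1 G4=NOT G2=NOT 0=1 -> 01111
Step 4: G0=G1|G2=1|1=1 G1=G3=1 G2=NOT G1=NOT 1=0 G3=G4|G2=1|1=1 G4=NOT G2=NOT 1=0 -> 11010
Step 5: G0=G1|G2=1|0=1 G1=G3=1 G2=NOT G1=NOT 1=0 G3=G4|G2=0|0=0 G4=NOT G2=NOT 0=1 -> 11001
State from step 5 equals state from step 1 -> cycle length 4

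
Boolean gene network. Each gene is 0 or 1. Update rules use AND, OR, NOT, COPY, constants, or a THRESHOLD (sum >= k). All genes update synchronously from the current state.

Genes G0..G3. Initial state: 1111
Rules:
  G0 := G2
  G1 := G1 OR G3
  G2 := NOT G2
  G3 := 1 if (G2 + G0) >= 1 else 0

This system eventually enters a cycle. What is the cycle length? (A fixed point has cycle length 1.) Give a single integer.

Answer: 2

Derivation:
Step 0: 1111
Step 1: G0=G2=1 G1=G1|G3=1|1=1 G2=NOT G2=NOT 1=0 G3=(1+1>=1)=1 -> 1101
Step 2: G0=G2=0 G1=G1|G3=1|1=1 G2=NOT G2=NOT 0=1 G3=(0+1>=1)=1 -> 0111
Step 3: G0=G2=1 G1=G1|G3=1|1=1 G2=NOT G2=NOT 1=0 G3=(1+0>=1)=1 -> 1101
State from step 3 equals state from step 1 -> cycle length 2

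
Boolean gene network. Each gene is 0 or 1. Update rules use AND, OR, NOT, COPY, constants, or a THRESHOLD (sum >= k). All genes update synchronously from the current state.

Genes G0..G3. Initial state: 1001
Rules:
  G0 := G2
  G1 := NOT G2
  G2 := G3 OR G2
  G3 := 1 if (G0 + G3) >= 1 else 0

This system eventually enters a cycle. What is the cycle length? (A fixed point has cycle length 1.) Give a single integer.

Step 0: 1001
Step 1: G0=G2=0 G1=NOT G2=NOT 0=1 G2=G3|G2=1|0=1 G3=(1+1>=1)=1 -> 0111
Step 2: G0=G2=1 G1=NOT G2=NOT 1=0 G2=G3|G2=1|1=1 G3=(0+1>=1)=1 -> 1011
Step 3: G0=G2=1 G1=NOT G2=NOT 1=0 G2=G3|G2=1|1=1 G3=(1+1>=1)=1 -> 1011
State from step 3 equals state from step 2 -> cycle length 1

Answer: 1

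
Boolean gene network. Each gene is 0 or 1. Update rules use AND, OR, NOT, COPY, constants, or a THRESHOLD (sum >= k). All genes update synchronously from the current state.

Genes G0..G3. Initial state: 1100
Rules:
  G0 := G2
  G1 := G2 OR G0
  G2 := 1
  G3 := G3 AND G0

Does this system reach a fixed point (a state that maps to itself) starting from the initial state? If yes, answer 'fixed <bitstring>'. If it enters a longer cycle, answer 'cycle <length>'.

Step 0: 1100
Step 1: G0=G2=0 G1=G2|G0=0|1=1 G2=1(const) G3=G3&G0=0&1=0 -> 0110
Step 2: G0=G2=1 G1=G2|G0=1|0=1 G2=1(const) G3=G3&G0=0&0=0 -> 1110
Step 3: G0=G2=1 G1=G2|G0=1|1=1 G2=1(const) G3=G3&G0=0&1=0 -> 1110
Fixed point reached at step 2: 1110

Answer: fixed 1110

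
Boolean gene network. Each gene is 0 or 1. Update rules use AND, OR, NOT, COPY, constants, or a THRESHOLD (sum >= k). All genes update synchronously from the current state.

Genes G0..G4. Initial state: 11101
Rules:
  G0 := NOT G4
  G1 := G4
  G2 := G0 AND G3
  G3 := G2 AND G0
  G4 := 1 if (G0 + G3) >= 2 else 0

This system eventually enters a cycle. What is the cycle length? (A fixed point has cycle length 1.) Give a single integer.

Answer: 1

Derivation:
Step 0: 11101
Step 1: G0=NOT G4=NOT 1=0 G1=G4=1 G2=G0&G3=1&0=0 G3=G2&G0=1&1=1 G4=(1+0>=2)=0 -> 01010
Step 2: G0=NOT G4=NOT 0=1 G1=G4=0 G2=G0&G3=0&1=0 G3=G2&G0=0&0=0 G4=(0+1>=2)=0 -> 10000
Step 3: G0=NOT G4=NOT 0=1 G1=G4=0 G2=G0&G3=1&0=0 G3=G2&G0=0&1=0 G4=(1+0>=2)=0 -> 10000
State from step 3 equals state from step 2 -> cycle length 1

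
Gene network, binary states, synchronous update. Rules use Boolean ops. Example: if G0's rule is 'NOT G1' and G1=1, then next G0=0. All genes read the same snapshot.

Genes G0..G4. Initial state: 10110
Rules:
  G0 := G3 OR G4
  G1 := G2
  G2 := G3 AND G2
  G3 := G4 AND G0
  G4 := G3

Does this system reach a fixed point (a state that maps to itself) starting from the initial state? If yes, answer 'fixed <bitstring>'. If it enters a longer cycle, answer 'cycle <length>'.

Step 0: 10110
Step 1: G0=G3|G4=1|0=1 G1=G2=1 G2=G3&G2=1&1=1 G3=G4&G0=0&1=0 G4=G3=1 -> 11101
Step 2: G0=G3|G4=0|1=1 G1=G2=1 G2=G3&G2=0&1=0 G3=G4&G0=1&1=1 G4=G3=0 -> 11010
Step 3: G0=G3|G4=1|0=1 G1=G2=0 G2=G3&G2=1&0=0 G3=G4&G0=0&1=0 G4=G3=1 -> 10001
Step 4: G0=G3|G4=0|1=1 G1=G2=0 G2=G3&G2=0&0=0 G3=G4&G0=1&1=1 G4=G3=0 -> 10010
Step 5: G0=G3|G4=1|0=1 G1=G2=0 G2=G3&G2=1&0=0 G3=G4&G0=0&1=0 G4=G3=1 -> 10001
Cycle of length 2 starting at step 3 -> no fixed point

Answer: cycle 2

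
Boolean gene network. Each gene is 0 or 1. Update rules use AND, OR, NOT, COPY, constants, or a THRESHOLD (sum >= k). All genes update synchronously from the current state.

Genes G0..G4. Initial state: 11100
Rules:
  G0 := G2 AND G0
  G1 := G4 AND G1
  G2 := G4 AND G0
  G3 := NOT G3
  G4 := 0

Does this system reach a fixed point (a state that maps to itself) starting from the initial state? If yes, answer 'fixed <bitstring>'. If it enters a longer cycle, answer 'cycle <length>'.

Step 0: 11100
Step 1: G0=G2&G0=1&1=1 G1=G4&G1=0&1=0 G2=G4&G0=0&1=0 G3=NOT G3=NOT 0=1 G4=0(const) -> 10010
Step 2: G0=G2&G0=0&1=0 G1=G4&G1=0&0=0 G2=G4&G0=0&1=0 G3=NOT G3=NOT 1=0 G4=0(const) -> 00000
Step 3: G0=G2&G0=0&0=0 G1=G4&G1=0&0=0 G2=G4&G0=0&0=0 G3=NOT G3=NOT 0=1 G4=0(const) -> 00010
Step 4: G0=G2&G0=0&0=0 G1=G4&G1=0&0=0 G2=G4&G0=0&0=0 G3=NOT G3=NOT 1=0 G4=0(const) -> 00000
Cycle of length 2 starting at step 2 -> no fixed point

Answer: cycle 2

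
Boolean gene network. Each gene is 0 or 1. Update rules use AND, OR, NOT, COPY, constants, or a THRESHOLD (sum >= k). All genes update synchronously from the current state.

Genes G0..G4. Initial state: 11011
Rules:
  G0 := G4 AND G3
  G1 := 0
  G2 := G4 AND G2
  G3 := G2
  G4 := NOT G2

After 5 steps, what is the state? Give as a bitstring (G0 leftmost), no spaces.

Step 1: G0=G4&G3=1&1=1 G1=0(const) G2=G4&G2=1&0=0 G3=G2=0 G4=NOT G2=NOT 0=1 -> 10001
Step 2: G0=G4&G3=1&0=0 G1=0(const) G2=G4&G2=1&0=0 G3=G2=0 G4=NOT G2=NOT 0=1 -> 00001
Step 3: G0=G4&G3=1&0=0 G1=0(const) G2=G4&G2=1&0=0 G3=G2=0 G4=NOT G2=NOT 0=1 -> 00001
Step 4: G0=G4&G3=1&0=0 G1=0(const) G2=G4&G2=1&0=0 G3=G2=0 G4=NOT G2=NOT 0=1 -> 00001
Step 5: G0=G4&G3=1&0=0 G1=0(const) G2=G4&G2=1&0=0 G3=G2=0 G4=NOT G2=NOT 0=1 -> 00001

00001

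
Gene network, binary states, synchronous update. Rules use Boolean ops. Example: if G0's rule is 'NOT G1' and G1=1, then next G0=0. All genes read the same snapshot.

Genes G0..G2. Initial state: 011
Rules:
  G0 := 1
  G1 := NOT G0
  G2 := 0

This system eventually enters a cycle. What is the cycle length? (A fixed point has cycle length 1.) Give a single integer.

Step 0: 011
Step 1: G0=1(const) G1=NOT G0=NOT 0=1 G2=0(const) -> 110
Step 2: G0=1(const) G1=NOT G0=NOT 1=0 G2=0(const) -> 100
Step 3: G0=1(const) G1=NOT G0=NOT 1=0 G2=0(const) -> 100
State from step 3 equals state from step 2 -> cycle length 1

Answer: 1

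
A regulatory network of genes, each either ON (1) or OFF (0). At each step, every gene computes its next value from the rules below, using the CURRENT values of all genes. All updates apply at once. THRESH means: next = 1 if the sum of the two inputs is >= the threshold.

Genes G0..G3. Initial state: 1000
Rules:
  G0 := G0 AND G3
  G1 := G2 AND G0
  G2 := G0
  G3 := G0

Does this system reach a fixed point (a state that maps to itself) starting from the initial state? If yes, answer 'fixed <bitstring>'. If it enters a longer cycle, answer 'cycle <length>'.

Answer: fixed 0000

Derivation:
Step 0: 1000
Step 1: G0=G0&G3=1&0=0 G1=G2&G0=0&1=0 G2=G0=1 G3=G0=1 -> 0011
Step 2: G0=G0&G3=0&1=0 G1=G2&G0=1&0=0 G2=G0=0 G3=G0=0 -> 0000
Step 3: G0=G0&G3=0&0=0 G1=G2&G0=0&0=0 G2=G0=0 G3=G0=0 -> 0000
Fixed point reached at step 2: 0000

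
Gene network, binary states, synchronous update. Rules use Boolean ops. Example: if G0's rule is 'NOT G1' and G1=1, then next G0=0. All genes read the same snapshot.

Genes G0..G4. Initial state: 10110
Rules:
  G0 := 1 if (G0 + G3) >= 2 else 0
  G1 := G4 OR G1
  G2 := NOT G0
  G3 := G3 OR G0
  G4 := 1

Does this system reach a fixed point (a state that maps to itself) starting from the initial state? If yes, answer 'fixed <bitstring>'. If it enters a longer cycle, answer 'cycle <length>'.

Step 0: 10110
Step 1: G0=(1+1>=2)=1 G1=G4|G1=0|0=0 G2=NOT G0=NOT 1=0 G3=G3|G0=1|1=1 G4=1(const) -> 10011
Step 2: G0=(1+1>=2)=1 G1=G4|G1=1|0=1 G2=NOT G0=NOT 1=0 G3=G3|G0=1|1=1 G4=1(const) -> 11011
Step 3: G0=(1+1>=2)=1 G1=G4|G1=1|1=1 G2=NOT G0=NOT 1=0 G3=G3|G0=1|1=1 G4=1(const) -> 11011
Fixed point reached at step 2: 11011

Answer: fixed 11011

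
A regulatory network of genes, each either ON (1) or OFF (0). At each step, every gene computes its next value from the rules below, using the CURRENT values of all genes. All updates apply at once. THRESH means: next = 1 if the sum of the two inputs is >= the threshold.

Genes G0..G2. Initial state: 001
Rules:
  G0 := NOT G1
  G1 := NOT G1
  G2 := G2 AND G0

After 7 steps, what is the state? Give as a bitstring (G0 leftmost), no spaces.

Step 1: G0=NOT G1=NOT 0=1 G1=NOT G1=NOT 0=1 G2=G2&G0=1&0=0 -> 110
Step 2: G0=NOT G1=NOT 1=0 G1=NOT G1=NOT 1=0 G2=G2&G0=0&1=0 -> 000
Step 3: G0=NOT G1=NOT 0=1 G1=NOT G1=NOT 0=1 G2=G2&G0=0&0=0 -> 110
Step 4: G0=NOT G1=NOT 1=0 G1=NOT G1=NOT 1=0 G2=G2&G0=0&1=0 -> 000
Step 5: G0=NOT G1=NOT 0=1 G1=NOT G1=NOT 0=1 G2=G2&G0=0&0=0 -> 110
Step 6: G0=NOT G1=NOT 1=0 G1=NOT G1=NOT 1=0 G2=G2&G0=0&1=0 -> 000
Step 7: G0=NOT G1=NOT 0=1 G1=NOT G1=NOT 0=1 G2=G2&G0=0&0=0 -> 110

110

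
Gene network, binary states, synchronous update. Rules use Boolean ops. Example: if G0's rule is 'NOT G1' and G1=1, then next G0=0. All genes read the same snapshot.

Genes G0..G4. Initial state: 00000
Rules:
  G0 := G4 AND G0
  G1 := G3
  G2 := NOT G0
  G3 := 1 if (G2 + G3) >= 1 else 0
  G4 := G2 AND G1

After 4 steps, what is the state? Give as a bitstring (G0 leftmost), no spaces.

Step 1: G0=G4&G0=0&0=0 G1=G3=0 G2=NOT G0=NOT 0=1 G3=(0+0>=1)=0 G4=G2&G1=0&0=0 -> 00100
Step 2: G0=G4&G0=0&0=0 G1=G3=0 G2=NOT G0=NOT 0=1 G3=(1+0>=1)=1 G4=G2&G1=1&0=0 -> 00110
Step 3: G0=G4&G0=0&0=0 G1=G3=1 G2=NOT G0=NOT 0=1 G3=(1+1>=1)=1 G4=G2&G1=1&0=0 -> 01110
Step 4: G0=G4&G0=0&0=0 G1=G3=1 G2=NOT G0=NOT 0=1 G3=(1+1>=1)=1 G4=G2&G1=1&1=1 -> 01111

01111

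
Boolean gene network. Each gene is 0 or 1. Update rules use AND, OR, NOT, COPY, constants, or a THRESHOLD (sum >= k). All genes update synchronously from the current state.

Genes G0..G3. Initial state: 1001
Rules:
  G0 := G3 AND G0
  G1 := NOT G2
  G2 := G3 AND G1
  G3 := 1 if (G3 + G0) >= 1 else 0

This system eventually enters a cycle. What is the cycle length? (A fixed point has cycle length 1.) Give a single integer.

Step 0: 1001
Step 1: G0=G3&G0=1&1=1 G1=NOT G2=NOT 0=1 G2=G3&G1=1&0=0 G3=(1+1>=1)=1 -> 1101
Step 2: G0=G3&G0=1&1=1 G1=NOT G2=NOT 0=1 G2=G3&G1=1&1=1 G3=(1+1>=1)=1 -> 1111
Step 3: G0=G3&G0=1&1=1 G1=NOT G2=NOT 1=0 G2=G3&G1=1&1=1 G3=(1+1>=1)=1 -> 1011
Step 4: G0=G3&G0=1&1=1 G1=NOT G2=NOT 1=0 G2=G3&G1=1&0=0 G3=(1+1>=1)=1 -> 1001
State from step 4 equals state from step 0 -> cycle length 4

Answer: 4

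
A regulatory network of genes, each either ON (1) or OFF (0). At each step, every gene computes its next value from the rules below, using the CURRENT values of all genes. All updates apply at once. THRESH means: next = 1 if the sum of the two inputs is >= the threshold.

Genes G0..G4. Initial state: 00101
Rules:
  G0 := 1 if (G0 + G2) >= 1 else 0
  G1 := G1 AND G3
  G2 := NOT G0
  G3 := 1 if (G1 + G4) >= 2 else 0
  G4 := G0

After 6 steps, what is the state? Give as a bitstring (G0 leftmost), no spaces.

Step 1: G0=(0+1>=1)=1 G1=G1&G3=0&0=0 G2=NOT G0=NOT 0=1 G3=(0+1>=2)=0 G4=G0=0 -> 10100
Step 2: G0=(1+1>=1)=1 G1=G1&G3=0&0=0 G2=NOT G0=NOT 1=0 G3=(0+0>=2)=0 G4=G0=1 -> 10001
Step 3: G0=(1+0>=1)=1 G1=G1&G3=0&0=0 G2=NOT G0=NOT 1=0 G3=(0+1>=2)=0 G4=G0=1 -> 10001
Step 4: G0=(1+0>=1)=1 G1=G1&G3=0&0=0 G2=NOT G0=NOT 1=0 G3=(0+1>=2)=0 G4=G0=1 -> 10001
Step 5: G0=(1+0>=1)=1 G1=G1&G3=0&0=0 G2=NOT G0=NOT 1=0 G3=(0+1>=2)=0 G4=G0=1 -> 10001
Step 6: G0=(1+0>=1)=1 G1=G1&G3=0&0=0 G2=NOT G0=NOT 1=0 G3=(0+1>=2)=0 G4=G0=1 -> 10001

10001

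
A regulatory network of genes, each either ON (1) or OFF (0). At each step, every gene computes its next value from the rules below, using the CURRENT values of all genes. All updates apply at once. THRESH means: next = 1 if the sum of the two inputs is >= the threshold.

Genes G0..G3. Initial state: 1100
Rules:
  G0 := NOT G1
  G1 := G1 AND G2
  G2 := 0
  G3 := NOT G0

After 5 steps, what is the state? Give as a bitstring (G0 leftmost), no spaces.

Step 1: G0=NOT G1=NOT 1=0 G1=G1&G2=1&0=0 G2=0(const) G3=NOT G0=NOT 1=0 -> 0000
Step 2: G0=NOT G1=NOT 0=1 G1=G1&G2=0&0=0 G2=0(const) G3=NOT G0=NOT 0=1 -> 1001
Step 3: G0=NOT G1=NOT 0=1 G1=G1&G2=0&0=0 G2=0(const) G3=NOT G0=NOT 1=0 -> 1000
Step 4: G0=NOT G1=NOT 0=1 G1=G1&G2=0&0=0 G2=0(const) G3=NOT G0=NOT 1=0 -> 1000
Step 5: G0=NOT G1=NOT 0=1 G1=G1&G2=0&0=0 G2=0(const) G3=NOT G0=NOT 1=0 -> 1000

1000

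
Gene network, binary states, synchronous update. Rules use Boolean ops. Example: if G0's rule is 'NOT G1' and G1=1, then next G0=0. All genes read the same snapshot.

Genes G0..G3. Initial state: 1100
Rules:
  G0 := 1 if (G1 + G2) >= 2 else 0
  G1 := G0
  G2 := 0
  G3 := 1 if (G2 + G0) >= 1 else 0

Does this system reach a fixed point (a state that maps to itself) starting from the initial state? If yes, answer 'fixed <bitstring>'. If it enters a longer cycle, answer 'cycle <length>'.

Answer: fixed 0000

Derivation:
Step 0: 1100
Step 1: G0=(1+0>=2)=0 G1=G0=1 G2=0(const) G3=(0+1>=1)=1 -> 0101
Step 2: G0=(1+0>=2)=0 G1=G0=0 G2=0(const) G3=(0+0>=1)=0 -> 0000
Step 3: G0=(0+0>=2)=0 G1=G0=0 G2=0(const) G3=(0+0>=1)=0 -> 0000
Fixed point reached at step 2: 0000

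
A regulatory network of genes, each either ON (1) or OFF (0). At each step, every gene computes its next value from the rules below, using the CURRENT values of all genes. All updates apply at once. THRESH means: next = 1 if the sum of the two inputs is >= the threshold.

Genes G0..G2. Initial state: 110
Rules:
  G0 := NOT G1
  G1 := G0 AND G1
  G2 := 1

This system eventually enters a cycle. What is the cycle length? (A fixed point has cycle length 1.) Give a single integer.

Step 0: 110
Step 1: G0=NOT G1=NOT 1=0 G1=G0&G1=1&1=1 G2=1(const) -> 011
Step 2: G0=NOT G1=NOT 1=0 G1=G0&G1=0&1=0 G2=1(const) -> 001
Step 3: G0=NOT G1=NOT 0=1 G1=G0&G1=0&0=0 G2=1(const) -> 101
Step 4: G0=NOT G1=NOT 0=1 G1=G0&G1=1&0=0 G2=1(const) -> 101
State from step 4 equals state from step 3 -> cycle length 1

Answer: 1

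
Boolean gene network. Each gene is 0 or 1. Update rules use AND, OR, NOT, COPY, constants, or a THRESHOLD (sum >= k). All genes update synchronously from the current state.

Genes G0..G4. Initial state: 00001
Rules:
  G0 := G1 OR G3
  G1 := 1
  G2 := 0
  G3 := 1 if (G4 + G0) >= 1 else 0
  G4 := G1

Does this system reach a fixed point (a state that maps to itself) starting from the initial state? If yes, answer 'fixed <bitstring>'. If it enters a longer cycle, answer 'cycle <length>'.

Answer: fixed 11011

Derivation:
Step 0: 00001
Step 1: G0=G1|G3=0|0=0 G1=1(const) G2=0(const) G3=(1+0>=1)=1 G4=G1=0 -> 01010
Step 2: G0=G1|G3=1|1=1 G1=1(const) G2=0(const) G3=(0+0>=1)=0 G4=G1=1 -> 11001
Step 3: G0=G1|G3=1|0=1 G1=1(const) G2=0(const) G3=(1+1>=1)=1 G4=G1=1 -> 11011
Step 4: G0=G1|G3=1|1=1 G1=1(const) G2=0(const) G3=(1+1>=1)=1 G4=G1=1 -> 11011
Fixed point reached at step 3: 11011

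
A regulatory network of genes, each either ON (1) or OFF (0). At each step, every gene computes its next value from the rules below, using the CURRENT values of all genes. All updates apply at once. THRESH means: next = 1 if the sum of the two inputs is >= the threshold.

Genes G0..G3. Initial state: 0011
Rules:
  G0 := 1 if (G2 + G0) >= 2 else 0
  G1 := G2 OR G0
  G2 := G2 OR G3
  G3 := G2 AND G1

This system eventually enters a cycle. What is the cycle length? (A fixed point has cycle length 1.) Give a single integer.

Step 0: 0011
Step 1: G0=(1+0>=2)=0 G1=G2|G0=1|0=1 G2=G2|G3=1|1=1 G3=G2&G1=1&0=0 -> 0110
Step 2: G0=(1+0>=2)=0 G1=G2|G0=1|0=1 G2=G2|G3=1|0=1 G3=G2&G1=1&1=1 -> 0111
Step 3: G0=(1+0>=2)=0 G1=G2|G0=1|0=1 G2=G2|G3=1|1=1 G3=G2&G1=1&1=1 -> 0111
State from step 3 equals state from step 2 -> cycle length 1

Answer: 1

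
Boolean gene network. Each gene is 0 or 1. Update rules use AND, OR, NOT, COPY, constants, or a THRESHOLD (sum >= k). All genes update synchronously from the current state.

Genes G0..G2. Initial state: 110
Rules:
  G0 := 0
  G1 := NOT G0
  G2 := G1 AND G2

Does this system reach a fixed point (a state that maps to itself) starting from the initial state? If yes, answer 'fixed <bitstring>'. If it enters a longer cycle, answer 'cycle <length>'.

Answer: fixed 010

Derivation:
Step 0: 110
Step 1: G0=0(const) G1=NOT G0=NOT 1=0 G2=G1&G2=1&0=0 -> 000
Step 2: G0=0(const) G1=NOT G0=NOT 0=1 G2=G1&G2=0&0=0 -> 010
Step 3: G0=0(const) G1=NOT G0=NOT 0=1 G2=G1&G2=1&0=0 -> 010
Fixed point reached at step 2: 010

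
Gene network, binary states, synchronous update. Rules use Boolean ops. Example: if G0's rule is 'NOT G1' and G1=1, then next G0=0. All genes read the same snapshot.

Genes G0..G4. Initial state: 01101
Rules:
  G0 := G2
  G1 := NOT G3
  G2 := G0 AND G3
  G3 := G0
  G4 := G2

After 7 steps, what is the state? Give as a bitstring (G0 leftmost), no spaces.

Step 1: G0=G2=1 G1=NOT G3=NOT 0=1 G2=G0&G3=0&0=0 G3=G0=0 G4=G2=1 -> 11001
Step 2: G0=G2=0 G1=NOT G3=NOT 0=1 G2=G0&G3=1&0=0 G3=G0=1 G4=G2=0 -> 01010
Step 3: G0=G2=0 G1=NOT G3=NOT 1=0 G2=G0&G3=0&1=0 G3=G0=0 G4=G2=0 -> 00000
Step 4: G0=G2=0 G1=NOT G3=NOT 0=1 G2=G0&G3=0&0=0 G3=G0=0 G4=G2=0 -> 01000
Step 5: G0=G2=0 G1=NOT G3=NOT 0=1 G2=G0&G3=0&0=0 G3=G0=0 G4=G2=0 -> 01000
Step 6: G0=G2=0 G1=NOT G3=NOT 0=1 G2=G0&G3=0&0=0 G3=G0=0 G4=G2=0 -> 01000
Step 7: G0=G2=0 G1=NOT G3=NOT 0=1 G2=G0&G3=0&0=0 G3=G0=0 G4=G2=0 -> 01000

01000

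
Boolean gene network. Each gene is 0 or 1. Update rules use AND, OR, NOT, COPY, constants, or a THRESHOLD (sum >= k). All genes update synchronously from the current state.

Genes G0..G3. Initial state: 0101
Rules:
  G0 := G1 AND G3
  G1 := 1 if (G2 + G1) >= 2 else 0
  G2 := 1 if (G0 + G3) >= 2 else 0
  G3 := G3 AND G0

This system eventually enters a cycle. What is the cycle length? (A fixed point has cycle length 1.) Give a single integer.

Step 0: 0101
Step 1: G0=G1&G3=1&1=1 G1=(0+1>=2)=0 G2=(0+1>=2)=0 G3=G3&G0=1&0=0 -> 1000
Step 2: G0=G1&G3=0&0=0 G1=(0+0>=2)=0 G2=(1+0>=2)=0 G3=G3&G0=0&1=0 -> 0000
Step 3: G0=G1&G3=0&0=0 G1=(0+0>=2)=0 G2=(0+0>=2)=0 G3=G3&G0=0&0=0 -> 0000
State from step 3 equals state from step 2 -> cycle length 1

Answer: 1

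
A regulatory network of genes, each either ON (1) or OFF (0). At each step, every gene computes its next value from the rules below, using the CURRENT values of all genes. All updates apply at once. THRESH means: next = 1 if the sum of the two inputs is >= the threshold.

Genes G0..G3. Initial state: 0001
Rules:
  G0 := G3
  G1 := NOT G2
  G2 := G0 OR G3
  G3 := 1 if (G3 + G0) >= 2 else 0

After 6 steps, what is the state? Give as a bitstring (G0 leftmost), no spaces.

Step 1: G0=G3=1 G1=NOT G2=NOT 0=1 G2=G0|G3=0|1=1 G3=(1+0>=2)=0 -> 1110
Step 2: G0=G3=0 G1=NOT G2=NOT 1=0 G2=G0|G3=1|0=1 G3=(0+1>=2)=0 -> 0010
Step 3: G0=G3=0 G1=NOT G2=NOT 1=0 G2=G0|G3=0|0=0 G3=(0+0>=2)=0 -> 0000
Step 4: G0=G3=0 G1=NOT G2=NOT 0=1 G2=G0|G3=0|0=0 G3=(0+0>=2)=0 -> 0100
Step 5: G0=G3=0 G1=NOT G2=NOT 0=1 G2=G0|G3=0|0=0 G3=(0+0>=2)=0 -> 0100
Step 6: G0=G3=0 G1=NOT G2=NOT 0=1 G2=G0|G3=0|0=0 G3=(0+0>=2)=0 -> 0100

0100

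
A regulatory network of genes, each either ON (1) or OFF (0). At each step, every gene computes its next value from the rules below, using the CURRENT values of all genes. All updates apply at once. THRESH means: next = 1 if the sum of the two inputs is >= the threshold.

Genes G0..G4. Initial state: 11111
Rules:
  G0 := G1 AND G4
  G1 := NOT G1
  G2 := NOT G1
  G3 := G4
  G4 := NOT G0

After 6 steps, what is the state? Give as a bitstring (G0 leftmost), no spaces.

Step 1: G0=G1&G4=1&1=1 G1=NOT G1=NOT 1=0 G2=NOT G1=NOT 1=0 G3=G4=1 G4=NOT G0=NOT 1=0 -> 10010
Step 2: G0=G1&G4=0&0=0 G1=NOT G1=NOT 0=1 G2=NOT G1=NOT 0=1 G3=G4=0 G4=NOT G0=NOT 1=0 -> 01100
Step 3: G0=G1&G4=1&0=0 G1=NOT G1=NOT 1=0 G2=NOT G1=NOT 1=0 G3=G4=0 G4=NOT G0=NOT 0=1 -> 00001
Step 4: G0=G1&G4=0&1=0 G1=NOT G1=NOT 0=1 G2=NOT G1=NOT 0=1 G3=G4=1 G4=NOT G0=NOT 0=1 -> 01111
Step 5: G0=G1&G4=1&1=1 G1=NOT G1=NOT 1=0 G2=NOT G1=NOT 1=0 G3=G4=1 G4=NOT G0=NOT 0=1 -> 10011
Step 6: G0=G1&G4=0&1=0 G1=NOT G1=NOT 0=1 G2=NOT G1=NOT 0=1 G3=G4=1 G4=NOT G0=NOT 1=0 -> 01110

01110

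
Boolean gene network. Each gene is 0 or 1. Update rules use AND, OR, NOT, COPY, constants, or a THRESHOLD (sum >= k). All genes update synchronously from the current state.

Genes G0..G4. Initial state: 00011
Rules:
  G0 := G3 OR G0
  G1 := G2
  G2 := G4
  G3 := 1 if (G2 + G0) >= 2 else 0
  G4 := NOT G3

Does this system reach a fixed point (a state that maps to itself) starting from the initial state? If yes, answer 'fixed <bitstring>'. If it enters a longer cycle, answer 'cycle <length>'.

Step 0: 00011
Step 1: G0=G3|G0=1|0=1 G1=G2=0 G2=G4=1 G3=(0+0>=2)=0 G4=NOT G3=NOT 1=0 -> 10100
Step 2: G0=G3|G0=0|1=1 G1=G2=1 G2=G4=0 G3=(1+1>=2)=1 G4=NOT G3=NOT 0=1 -> 11011
Step 3: G0=G3|G0=1|1=1 G1=G2=0 G2=G4=1 G3=(0+1>=2)=0 G4=NOT G3=NOT 1=0 -> 10100
Cycle of length 2 starting at step 1 -> no fixed point

Answer: cycle 2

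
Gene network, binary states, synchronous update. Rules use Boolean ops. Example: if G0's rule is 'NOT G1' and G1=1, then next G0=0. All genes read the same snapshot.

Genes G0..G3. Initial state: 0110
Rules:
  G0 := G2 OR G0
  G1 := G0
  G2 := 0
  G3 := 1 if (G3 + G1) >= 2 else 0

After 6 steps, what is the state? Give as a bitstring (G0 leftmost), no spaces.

Step 1: G0=G2|G0=1|0=1 G1=G0=0 G2=0(const) G3=(0+1>=2)=0 -> 1000
Step 2: G0=G2|G0=0|1=1 G1=G0=1 G2=0(const) G3=(0+0>=2)=0 -> 1100
Step 3: G0=G2|G0=0|1=1 G1=G0=1 G2=0(const) G3=(0+1>=2)=0 -> 1100
Step 4: G0=G2|G0=0|1=1 G1=G0=1 G2=0(const) G3=(0+1>=2)=0 -> 1100
Step 5: G0=G2|G0=0|1=1 G1=G0=1 G2=0(const) G3=(0+1>=2)=0 -> 1100
Step 6: G0=G2|G0=0|1=1 G1=G0=1 G2=0(const) G3=(0+1>=2)=0 -> 1100

1100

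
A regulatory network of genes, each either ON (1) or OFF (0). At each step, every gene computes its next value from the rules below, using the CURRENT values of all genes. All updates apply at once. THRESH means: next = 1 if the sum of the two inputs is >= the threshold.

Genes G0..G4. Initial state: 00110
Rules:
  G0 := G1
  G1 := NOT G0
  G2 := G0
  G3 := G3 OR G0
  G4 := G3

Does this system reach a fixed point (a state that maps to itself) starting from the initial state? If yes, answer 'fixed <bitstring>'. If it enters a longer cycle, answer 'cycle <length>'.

Step 0: 00110
Step 1: G0=G1=0 G1=NOT G0=NOT 0=1 G2=G0=0 G3=G3|G0=1|0=1 G4=G3=1 -> 01011
Step 2: G0=G1=1 G1=NOT G0=NOT 0=1 G2=G0=0 G3=G3|G0=1|0=1 G4=G3=1 -> 11011
Step 3: G0=G1=1 G1=NOT G0=NOT 1=0 G2=G0=1 G3=G3|G0=1|1=1 G4=G3=1 -> 10111
Step 4: G0=G1=0 G1=NOT G0=NOT 1=0 G2=G0=1 G3=G3|G0=1|1=1 G4=G3=1 -> 00111
Step 5: G0=G1=0 G1=NOT G0=NOT 0=1 G2=G0=0 G3=G3|G0=1|0=1 G4=G3=1 -> 01011
Cycle of length 4 starting at step 1 -> no fixed point

Answer: cycle 4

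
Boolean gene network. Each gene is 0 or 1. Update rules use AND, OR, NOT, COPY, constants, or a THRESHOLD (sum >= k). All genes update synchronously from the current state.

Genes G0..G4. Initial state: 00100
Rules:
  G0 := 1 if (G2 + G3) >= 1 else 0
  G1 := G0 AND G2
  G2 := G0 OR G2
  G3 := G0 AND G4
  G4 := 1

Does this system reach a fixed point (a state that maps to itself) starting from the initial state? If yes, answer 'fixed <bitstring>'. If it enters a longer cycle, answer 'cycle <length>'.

Step 0: 00100
Step 1: G0=(1+0>=1)=1 G1=G0&G2=0&1=0 G2=G0|G2=0|1=1 G3=G0&G4=0&0=0 G4=1(const) -> 10101
Step 2: G0=(1+0>=1)=1 G1=G0&G2=1&1=1 G2=G0|G2=1|1=1 G3=G0&G4=1&1=1 G4=1(const) -> 11111
Step 3: G0=(1+1>=1)=1 G1=G0&G2=1&1=1 G2=G0|G2=1|1=1 G3=G0&G4=1&1=1 G4=1(const) -> 11111
Fixed point reached at step 2: 11111

Answer: fixed 11111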